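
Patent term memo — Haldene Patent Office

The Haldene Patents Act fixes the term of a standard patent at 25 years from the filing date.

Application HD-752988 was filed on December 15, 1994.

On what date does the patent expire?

Filing date + 25 years → 15 December 2019.

December 15, 2019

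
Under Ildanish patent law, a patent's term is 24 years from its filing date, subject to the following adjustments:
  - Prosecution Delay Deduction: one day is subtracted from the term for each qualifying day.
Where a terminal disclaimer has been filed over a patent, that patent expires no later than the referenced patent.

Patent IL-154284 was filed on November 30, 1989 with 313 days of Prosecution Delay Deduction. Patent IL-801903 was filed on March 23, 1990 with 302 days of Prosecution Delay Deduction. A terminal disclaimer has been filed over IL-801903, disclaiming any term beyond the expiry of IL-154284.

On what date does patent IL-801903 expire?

January 21, 2013

Natural term of IL-801903:
  Base: filing + 24 years → 23 March 2014.
  Prosecution Delay Deduction: −302 days → 25 May 2013.
Expiry of referenced patent IL-154284:
  Base: filing + 24 years → 30 November 2013.
  Prosecution Delay Deduction: −313 days → 21 January 2013.
Terminal disclaimer: IL-801903 expires on the earlier of 25 May 2013 and 21 January 2013.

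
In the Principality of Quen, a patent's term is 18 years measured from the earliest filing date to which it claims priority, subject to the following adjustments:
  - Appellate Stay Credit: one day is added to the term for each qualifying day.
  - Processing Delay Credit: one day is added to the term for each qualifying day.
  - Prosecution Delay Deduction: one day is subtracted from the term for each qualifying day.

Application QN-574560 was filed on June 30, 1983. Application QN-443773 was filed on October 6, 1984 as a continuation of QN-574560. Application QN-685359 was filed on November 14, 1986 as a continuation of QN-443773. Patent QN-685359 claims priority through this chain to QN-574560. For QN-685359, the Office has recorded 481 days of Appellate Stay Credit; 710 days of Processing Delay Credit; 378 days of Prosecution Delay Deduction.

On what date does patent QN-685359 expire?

Earliest priority filing: 30 June 1983.
Base term: 30 June 1983 + 18 years → 30 June 2001.
Appellate Stay Credit: +481 days → 24 October 2002.
Processing Delay Credit: +710 days → 3 October 2004.
Prosecution Delay Deduction: −378 days → 21 September 2003.

2003-09-21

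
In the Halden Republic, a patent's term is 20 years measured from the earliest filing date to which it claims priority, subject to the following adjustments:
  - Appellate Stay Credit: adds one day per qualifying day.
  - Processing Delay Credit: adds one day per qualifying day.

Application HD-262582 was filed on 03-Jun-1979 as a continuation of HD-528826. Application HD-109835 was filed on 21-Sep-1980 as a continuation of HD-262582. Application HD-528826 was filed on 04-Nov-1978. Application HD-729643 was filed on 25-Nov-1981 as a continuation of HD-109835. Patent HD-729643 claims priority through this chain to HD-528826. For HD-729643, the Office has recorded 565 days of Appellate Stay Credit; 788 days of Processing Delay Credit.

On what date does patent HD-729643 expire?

2002-07-19

Earliest priority filing: 4 November 1978.
Base term: 4 November 1978 + 20 years → 4 November 1998.
Appellate Stay Credit: +565 days → 22 May 2000.
Processing Delay Credit: +788 days → 19 July 2002.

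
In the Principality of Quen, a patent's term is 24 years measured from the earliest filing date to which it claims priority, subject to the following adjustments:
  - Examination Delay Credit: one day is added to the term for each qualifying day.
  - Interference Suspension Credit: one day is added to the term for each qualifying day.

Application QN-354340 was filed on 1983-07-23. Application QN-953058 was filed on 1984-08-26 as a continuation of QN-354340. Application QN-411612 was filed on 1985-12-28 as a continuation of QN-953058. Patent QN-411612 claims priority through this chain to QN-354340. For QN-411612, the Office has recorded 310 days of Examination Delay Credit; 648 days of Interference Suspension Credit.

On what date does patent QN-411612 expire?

March 7, 2010

Earliest priority filing: 23 July 1983.
Base term: 23 July 1983 + 24 years → 23 July 2007.
Examination Delay Credit: +310 days → 28 May 2008.
Interference Suspension Credit: +648 days → 7 March 2010.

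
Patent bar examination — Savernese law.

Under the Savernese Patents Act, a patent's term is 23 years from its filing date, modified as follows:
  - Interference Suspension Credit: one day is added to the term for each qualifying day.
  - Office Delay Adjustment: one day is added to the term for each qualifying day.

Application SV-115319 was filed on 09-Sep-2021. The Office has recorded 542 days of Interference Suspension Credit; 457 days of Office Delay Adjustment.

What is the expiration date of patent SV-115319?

2047-06-05

Base term: filing date + 23 years → 9 September 2044.
Interference Suspension Credit: +542 days → 5 March 2046.
Office Delay Adjustment: +457 days → 5 June 2047.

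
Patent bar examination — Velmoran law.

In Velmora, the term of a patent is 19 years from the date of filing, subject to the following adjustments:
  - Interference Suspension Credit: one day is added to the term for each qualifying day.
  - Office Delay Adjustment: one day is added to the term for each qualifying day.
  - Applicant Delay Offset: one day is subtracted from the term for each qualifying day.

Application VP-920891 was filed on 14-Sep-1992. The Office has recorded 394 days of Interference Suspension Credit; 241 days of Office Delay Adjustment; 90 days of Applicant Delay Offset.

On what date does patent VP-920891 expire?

Base term: filing date + 19 years → 14 September 2011.
Interference Suspension Credit: +394 days → 12 October 2012.
Office Delay Adjustment: +241 days → 10 June 2013.
Applicant Delay Offset: −90 days → 12 March 2013.

March 12, 2013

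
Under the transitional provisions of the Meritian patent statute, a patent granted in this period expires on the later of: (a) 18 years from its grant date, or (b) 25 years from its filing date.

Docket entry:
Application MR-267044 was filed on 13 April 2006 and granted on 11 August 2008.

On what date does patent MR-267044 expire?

(a) grant + 18 years → 11 August 2026.
(b) filing + 25 years → 13 April 2031.
Later of the two: 13 April 2031.

April 13, 2031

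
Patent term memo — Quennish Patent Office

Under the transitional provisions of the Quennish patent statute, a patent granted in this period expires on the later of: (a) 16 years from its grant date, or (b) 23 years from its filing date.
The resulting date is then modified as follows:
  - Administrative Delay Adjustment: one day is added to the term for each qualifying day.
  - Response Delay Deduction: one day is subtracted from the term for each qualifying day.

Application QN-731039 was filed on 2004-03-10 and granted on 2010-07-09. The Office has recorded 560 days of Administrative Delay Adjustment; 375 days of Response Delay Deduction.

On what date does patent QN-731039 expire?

(a) grant + 16 years → 9 July 2026.
(b) filing + 23 years → 10 March 2027.
Later of the two: 10 March 2027.
Administrative Delay Adjustment: +560 days → 20 September 2028.
Response Delay Deduction: −375 days → 11 September 2027.

2027-09-11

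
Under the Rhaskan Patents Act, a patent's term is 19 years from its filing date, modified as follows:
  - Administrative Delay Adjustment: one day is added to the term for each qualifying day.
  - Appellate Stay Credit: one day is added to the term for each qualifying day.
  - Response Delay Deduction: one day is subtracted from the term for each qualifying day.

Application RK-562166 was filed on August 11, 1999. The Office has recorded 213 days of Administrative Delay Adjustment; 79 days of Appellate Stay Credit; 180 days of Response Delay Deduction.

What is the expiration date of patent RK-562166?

Base term: filing date + 19 years → 11 August 2018.
Administrative Delay Adjustment: +213 days → 12 March 2019.
Appellate Stay Credit: +79 days → 30 May 2019.
Response Delay Deduction: −180 days → 1 December 2018.

2018-12-01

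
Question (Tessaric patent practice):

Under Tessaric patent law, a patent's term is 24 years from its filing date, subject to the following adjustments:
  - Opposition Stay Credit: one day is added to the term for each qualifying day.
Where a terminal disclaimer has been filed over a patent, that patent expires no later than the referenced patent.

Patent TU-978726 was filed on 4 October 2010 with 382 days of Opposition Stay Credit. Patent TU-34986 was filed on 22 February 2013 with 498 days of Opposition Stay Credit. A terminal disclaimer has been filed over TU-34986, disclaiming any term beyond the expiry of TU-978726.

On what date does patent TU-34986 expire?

2035-10-21

Natural term of TU-34986:
  Base: filing + 24 years → 22 February 2037.
  Opposition Stay Credit: +498 days → 5 July 2038.
Expiry of referenced patent TU-978726:
  Base: filing + 24 years → 4 October 2034.
  Opposition Stay Credit: +382 days → 21 October 2035.
Terminal disclaimer: TU-34986 expires on the earlier of 5 July 2038 and 21 October 2035.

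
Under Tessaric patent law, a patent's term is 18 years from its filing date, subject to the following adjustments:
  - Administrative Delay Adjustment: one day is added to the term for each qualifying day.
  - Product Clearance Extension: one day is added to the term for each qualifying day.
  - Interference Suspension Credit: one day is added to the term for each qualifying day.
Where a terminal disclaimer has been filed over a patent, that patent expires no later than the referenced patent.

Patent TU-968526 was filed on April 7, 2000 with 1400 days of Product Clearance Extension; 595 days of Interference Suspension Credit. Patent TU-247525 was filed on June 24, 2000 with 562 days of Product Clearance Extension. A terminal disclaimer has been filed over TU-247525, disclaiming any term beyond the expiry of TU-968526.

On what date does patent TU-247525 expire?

2020-01-07

Natural term of TU-247525:
  Base: filing + 18 years → 24 June 2018.
  Product Clearance Extension: +562 days → 7 January 2020.
Expiry of referenced patent TU-968526:
  Base: filing + 18 years → 7 April 2018.
  Product Clearance Extension: +1400 days → 5 February 2022.
  Interference Suspension Credit: +595 days → 23 September 2023.
Terminal disclaimer: TU-247525 expires on the earlier of 7 January 2020 and 23 September 2023.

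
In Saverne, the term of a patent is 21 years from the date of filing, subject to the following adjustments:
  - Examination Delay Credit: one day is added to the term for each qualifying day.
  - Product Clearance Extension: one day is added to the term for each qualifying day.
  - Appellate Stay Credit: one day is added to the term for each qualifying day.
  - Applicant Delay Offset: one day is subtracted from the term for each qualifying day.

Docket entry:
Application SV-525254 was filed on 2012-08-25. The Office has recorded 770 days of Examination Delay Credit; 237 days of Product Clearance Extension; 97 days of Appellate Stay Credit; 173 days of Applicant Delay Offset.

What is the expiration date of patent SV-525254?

Base term: filing date + 21 years → 25 August 2033.
Examination Delay Credit: +770 days → 4 October 2035.
Product Clearance Extension: +237 days → 28 May 2036.
Appellate Stay Credit: +97 days → 2 September 2036.
Applicant Delay Offset: −173 days → 13 March 2036.

March 13, 2036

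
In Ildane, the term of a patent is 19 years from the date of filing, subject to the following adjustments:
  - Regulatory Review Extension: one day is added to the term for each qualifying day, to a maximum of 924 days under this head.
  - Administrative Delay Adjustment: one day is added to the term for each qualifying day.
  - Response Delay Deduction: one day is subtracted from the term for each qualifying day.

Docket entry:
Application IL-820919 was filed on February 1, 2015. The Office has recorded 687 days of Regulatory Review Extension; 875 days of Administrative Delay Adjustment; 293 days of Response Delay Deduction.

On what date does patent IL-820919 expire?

July 24, 2037

Base term: filing date + 19 years → 1 February 2034.
Regulatory Review Extension: 687 days (within the 924-day cap) → +687 days → 20 December 2035.
Administrative Delay Adjustment: +875 days → 13 May 2038.
Response Delay Deduction: −293 days → 24 July 2037.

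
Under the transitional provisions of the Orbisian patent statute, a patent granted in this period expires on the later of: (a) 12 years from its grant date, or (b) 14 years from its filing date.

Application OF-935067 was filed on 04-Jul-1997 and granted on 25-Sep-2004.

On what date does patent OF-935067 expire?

2016-09-25

(a) grant + 12 years → 25 September 2016.
(b) filing + 14 years → 4 July 2011.
Later of the two: 25 September 2016.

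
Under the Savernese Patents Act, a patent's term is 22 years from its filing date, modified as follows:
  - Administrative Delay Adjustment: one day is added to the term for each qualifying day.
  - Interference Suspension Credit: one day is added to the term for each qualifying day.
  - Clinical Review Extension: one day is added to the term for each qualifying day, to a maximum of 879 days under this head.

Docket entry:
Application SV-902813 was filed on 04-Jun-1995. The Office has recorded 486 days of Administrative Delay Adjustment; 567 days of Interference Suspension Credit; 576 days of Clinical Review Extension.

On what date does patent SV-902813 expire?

Base term: filing date + 22 years → 4 June 2017.
Administrative Delay Adjustment: +486 days → 3 October 2018.
Interference Suspension Credit: +567 days → 22 April 2020.
Clinical Review Extension: 576 days (within the 879-day cap) → +576 days → 19 November 2021.

2021-11-19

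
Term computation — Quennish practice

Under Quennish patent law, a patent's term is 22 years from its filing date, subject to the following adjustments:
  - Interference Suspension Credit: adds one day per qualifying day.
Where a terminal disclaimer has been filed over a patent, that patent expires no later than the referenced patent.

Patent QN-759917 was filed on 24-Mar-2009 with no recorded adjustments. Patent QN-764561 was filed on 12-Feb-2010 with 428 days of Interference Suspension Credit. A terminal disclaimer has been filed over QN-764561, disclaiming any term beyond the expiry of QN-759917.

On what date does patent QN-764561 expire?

March 24, 2031

Natural term of QN-764561:
  Base: filing + 22 years → 12 February 2032.
  Interference Suspension Credit: +428 days → 15 April 2033.
Expiry of referenced patent QN-759917:
  Base: filing + 22 years → 24 March 2031.
Terminal disclaimer: QN-764561 expires on the earlier of 15 April 2033 and 24 March 2031.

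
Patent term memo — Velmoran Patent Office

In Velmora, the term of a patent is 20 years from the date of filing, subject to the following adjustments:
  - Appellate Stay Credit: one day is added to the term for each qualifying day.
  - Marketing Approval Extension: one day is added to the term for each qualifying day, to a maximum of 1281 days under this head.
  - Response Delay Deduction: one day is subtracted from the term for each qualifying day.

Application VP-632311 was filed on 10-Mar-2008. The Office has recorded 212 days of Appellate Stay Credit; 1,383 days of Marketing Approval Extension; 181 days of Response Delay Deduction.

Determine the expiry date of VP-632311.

Base term: filing date + 20 years → 10 March 2028.
Appellate Stay Credit: +212 days → 8 October 2028.
Marketing Approval Extension: 1383 days claimed exceeds the 1281-day cap, so +1281 days → 11 April 2032.
Response Delay Deduction: −181 days → 13 October 2031.

October 13, 2031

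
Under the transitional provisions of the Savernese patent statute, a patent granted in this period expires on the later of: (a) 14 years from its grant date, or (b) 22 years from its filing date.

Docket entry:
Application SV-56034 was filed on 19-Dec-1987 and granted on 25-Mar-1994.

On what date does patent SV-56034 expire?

2009-12-19

(a) grant + 14 years → 25 March 2008.
(b) filing + 22 years → 19 December 2009.
Later of the two: 19 December 2009.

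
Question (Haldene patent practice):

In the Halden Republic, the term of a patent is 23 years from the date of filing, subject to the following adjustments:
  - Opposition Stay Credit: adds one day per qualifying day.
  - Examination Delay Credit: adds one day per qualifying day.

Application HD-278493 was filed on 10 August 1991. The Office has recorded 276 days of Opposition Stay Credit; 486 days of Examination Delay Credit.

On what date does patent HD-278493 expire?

Base term: filing date + 23 years → 10 August 2014.
Opposition Stay Credit: +276 days → 13 May 2015.
Examination Delay Credit: +486 days → 10 September 2016.

September 10, 2016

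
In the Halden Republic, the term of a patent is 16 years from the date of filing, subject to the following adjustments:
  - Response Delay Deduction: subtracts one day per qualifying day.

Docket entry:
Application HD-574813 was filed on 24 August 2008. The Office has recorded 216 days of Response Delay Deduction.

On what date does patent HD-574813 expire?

2024-01-21

Base term: filing date + 16 years → 24 August 2024.
Response Delay Deduction: −216 days → 21 January 2024.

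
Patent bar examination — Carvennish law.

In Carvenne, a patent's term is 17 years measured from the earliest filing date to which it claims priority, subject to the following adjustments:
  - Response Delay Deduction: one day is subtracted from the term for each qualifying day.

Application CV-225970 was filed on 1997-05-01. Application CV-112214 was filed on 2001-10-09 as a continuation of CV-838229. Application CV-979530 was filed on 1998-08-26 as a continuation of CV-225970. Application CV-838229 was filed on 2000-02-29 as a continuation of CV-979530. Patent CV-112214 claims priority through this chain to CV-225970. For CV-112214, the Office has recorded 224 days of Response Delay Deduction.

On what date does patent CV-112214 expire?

2013-09-19

Earliest priority filing: 1 May 1997.
Base term: 1 May 1997 + 17 years → 1 May 2014.
Response Delay Deduction: −224 days → 19 September 2013.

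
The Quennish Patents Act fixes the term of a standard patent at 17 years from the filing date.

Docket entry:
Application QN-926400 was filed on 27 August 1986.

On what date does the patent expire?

Filing date + 17 years → 27 August 2003.

2003-08-27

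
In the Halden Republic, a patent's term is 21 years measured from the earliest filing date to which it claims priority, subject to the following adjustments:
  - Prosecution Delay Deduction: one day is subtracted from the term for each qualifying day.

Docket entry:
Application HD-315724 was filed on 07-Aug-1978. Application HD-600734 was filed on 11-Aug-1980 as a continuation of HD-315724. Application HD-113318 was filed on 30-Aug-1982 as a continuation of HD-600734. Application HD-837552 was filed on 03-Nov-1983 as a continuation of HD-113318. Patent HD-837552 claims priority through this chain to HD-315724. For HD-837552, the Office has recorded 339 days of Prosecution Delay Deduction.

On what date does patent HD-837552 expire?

Earliest priority filing: 7 August 1978.
Base term: 7 August 1978 + 21 years → 7 August 1999.
Prosecution Delay Deduction: −339 days → 2 September 1998.

1998-09-02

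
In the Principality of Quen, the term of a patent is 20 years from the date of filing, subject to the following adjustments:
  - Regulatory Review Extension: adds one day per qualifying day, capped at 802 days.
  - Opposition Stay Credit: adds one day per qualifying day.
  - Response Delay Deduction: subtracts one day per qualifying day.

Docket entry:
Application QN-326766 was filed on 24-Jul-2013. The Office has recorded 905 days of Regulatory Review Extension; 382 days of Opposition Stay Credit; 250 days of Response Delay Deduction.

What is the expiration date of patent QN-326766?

2036-02-13

Base term: filing date + 20 years → 24 July 2033.
Regulatory Review Extension: 905 days claimed exceeds the 802-day cap, so +802 days → 4 October 2035.
Opposition Stay Credit: +382 days → 20 October 2036.
Response Delay Deduction: −250 days → 13 February 2036.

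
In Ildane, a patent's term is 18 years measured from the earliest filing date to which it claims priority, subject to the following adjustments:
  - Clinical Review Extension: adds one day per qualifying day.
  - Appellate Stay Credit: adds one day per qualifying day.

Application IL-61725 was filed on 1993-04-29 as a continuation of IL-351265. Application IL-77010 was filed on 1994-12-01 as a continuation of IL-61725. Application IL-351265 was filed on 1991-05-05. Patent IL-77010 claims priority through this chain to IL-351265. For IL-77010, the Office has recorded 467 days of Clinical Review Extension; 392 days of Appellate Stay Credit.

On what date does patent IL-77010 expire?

Earliest priority filing: 5 May 1991.
Base term: 5 May 1991 + 18 years → 5 May 2009.
Clinical Review Extension: +467 days → 15 August 2010.
Appellate Stay Credit: +392 days → 11 September 2011.

2011-09-11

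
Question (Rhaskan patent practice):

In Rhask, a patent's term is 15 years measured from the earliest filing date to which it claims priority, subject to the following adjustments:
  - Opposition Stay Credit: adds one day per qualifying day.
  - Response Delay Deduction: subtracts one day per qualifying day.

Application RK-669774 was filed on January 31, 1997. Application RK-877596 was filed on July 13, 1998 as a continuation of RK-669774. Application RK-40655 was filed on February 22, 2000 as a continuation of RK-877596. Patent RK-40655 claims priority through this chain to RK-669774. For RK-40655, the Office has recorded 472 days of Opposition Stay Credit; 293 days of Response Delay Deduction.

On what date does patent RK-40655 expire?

Earliest priority filing: 31 January 1997.
Base term: 31 January 1997 + 15 years → 31 January 2012.
Opposition Stay Credit: +472 days → 17 May 2013.
Response Delay Deduction: −293 days → 28 July 2012.

2012-07-28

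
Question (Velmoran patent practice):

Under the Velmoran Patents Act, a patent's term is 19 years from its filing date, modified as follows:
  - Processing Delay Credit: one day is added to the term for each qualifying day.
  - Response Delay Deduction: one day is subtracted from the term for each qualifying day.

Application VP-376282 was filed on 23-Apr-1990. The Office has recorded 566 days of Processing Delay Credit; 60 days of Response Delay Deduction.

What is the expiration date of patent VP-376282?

Base term: filing date + 19 years → 23 April 2009.
Processing Delay Credit: +566 days → 10 November 2010.
Response Delay Deduction: −60 days → 11 September 2010.

September 11, 2010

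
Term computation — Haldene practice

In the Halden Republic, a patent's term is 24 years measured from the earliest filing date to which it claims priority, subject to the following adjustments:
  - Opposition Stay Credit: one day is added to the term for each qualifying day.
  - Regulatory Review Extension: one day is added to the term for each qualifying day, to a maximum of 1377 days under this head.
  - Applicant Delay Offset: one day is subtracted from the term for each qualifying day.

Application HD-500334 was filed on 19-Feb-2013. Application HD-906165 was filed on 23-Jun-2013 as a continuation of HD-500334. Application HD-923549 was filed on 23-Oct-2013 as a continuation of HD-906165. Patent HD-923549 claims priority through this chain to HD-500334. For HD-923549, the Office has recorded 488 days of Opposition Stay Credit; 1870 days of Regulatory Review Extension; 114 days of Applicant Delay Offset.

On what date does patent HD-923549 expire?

Earliest priority filing: 19 February 2013.
Base term: 19 February 2013 + 24 years → 19 February 2037.
Opposition Stay Credit: +488 days → 22 June 2038.
Regulatory Review Extension: 1870 days claimed exceeds the 1377-day cap, so +1377 days → 30 March 2042.
Applicant Delay Offset: −114 days → 6 December 2041.

2041-12-06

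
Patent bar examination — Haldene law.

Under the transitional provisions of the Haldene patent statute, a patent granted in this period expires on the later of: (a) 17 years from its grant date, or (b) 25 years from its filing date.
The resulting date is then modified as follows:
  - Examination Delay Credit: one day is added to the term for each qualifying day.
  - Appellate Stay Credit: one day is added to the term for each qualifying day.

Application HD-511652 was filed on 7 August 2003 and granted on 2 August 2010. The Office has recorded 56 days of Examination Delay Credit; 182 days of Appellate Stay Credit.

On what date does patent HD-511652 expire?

(a) grant + 17 years → 2 August 2027.
(b) filing + 25 years → 7 August 2028.
Later of the two: 7 August 2028.
Examination Delay Credit: +56 days → 2 October 2028.
Appellate Stay Credit: +182 days → 2 April 2029.

April 2, 2029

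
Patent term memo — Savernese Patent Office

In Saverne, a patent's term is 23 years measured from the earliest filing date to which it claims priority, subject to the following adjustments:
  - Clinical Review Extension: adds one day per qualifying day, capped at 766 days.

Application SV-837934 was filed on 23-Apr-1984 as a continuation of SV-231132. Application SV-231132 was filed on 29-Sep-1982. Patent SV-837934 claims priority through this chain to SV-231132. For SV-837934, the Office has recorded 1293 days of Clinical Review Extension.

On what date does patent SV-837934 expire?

Earliest priority filing: 29 September 1982.
Base term: 29 September 1982 + 23 years → 29 September 2005.
Clinical Review Extension: 1293 days claimed exceeds the 766-day cap, so +766 days → 4 November 2007.

November 4, 2007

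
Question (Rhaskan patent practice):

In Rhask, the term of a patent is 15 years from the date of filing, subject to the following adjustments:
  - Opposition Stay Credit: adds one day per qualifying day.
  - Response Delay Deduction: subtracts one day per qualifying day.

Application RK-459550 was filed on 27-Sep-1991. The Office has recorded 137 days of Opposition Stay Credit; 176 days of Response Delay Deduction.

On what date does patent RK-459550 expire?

Base term: filing date + 15 years → 27 September 2006.
Opposition Stay Credit: +137 days → 11 February 2007.
Response Delay Deduction: −176 days → 19 August 2006.

2006-08-19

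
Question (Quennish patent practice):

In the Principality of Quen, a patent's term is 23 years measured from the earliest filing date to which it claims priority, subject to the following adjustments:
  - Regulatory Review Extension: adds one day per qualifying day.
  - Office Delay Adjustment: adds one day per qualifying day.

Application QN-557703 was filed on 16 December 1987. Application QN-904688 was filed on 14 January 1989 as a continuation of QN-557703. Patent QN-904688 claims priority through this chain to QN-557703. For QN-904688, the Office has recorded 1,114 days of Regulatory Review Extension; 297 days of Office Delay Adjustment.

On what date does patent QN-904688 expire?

October 27, 2014

Earliest priority filing: 16 December 1987.
Base term: 16 December 1987 + 23 years → 16 December 2010.
Regulatory Review Extension: +1114 days → 3 January 2014.
Office Delay Adjustment: +297 days → 27 October 2014.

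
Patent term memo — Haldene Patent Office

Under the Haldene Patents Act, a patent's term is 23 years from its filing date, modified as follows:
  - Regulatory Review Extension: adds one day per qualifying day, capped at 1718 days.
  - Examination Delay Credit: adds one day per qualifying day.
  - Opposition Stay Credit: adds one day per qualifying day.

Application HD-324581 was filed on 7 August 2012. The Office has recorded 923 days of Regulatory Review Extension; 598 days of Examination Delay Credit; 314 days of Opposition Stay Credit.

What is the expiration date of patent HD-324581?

2040-08-15

Base term: filing date + 23 years → 7 August 2035.
Regulatory Review Extension: 923 days (within the 1718-day cap) → +923 days → 15 February 2038.
Examination Delay Credit: +598 days → 6 October 2039.
Opposition Stay Credit: +314 days → 15 August 2040.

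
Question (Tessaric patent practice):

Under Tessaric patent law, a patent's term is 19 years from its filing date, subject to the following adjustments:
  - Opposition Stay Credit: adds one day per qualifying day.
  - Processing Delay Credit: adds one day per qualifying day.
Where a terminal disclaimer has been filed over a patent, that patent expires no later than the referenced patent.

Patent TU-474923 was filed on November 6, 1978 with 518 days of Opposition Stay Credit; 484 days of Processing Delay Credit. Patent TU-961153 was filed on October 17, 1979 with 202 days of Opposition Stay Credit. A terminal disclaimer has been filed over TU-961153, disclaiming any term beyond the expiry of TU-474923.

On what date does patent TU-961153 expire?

May 7, 1999

Natural term of TU-961153:
  Base: filing + 19 years → 17 October 1998.
  Opposition Stay Credit: +202 days → 7 May 1999.
Expiry of referenced patent TU-474923:
  Base: filing + 19 years → 6 November 1997.
  Opposition Stay Credit: +518 days → 8 April 1999.
  Processing Delay Credit: +484 days → 4 August 2000.
Terminal disclaimer: TU-961153 expires on the earlier of 7 May 1999 and 4 August 2000.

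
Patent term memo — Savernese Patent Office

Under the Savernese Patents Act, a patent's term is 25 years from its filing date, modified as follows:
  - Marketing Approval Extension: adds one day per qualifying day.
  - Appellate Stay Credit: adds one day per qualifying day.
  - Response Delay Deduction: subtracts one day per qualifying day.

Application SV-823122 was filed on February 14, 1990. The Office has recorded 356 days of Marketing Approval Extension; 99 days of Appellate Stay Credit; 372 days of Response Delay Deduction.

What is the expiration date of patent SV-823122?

2015-05-08

Base term: filing date + 25 years → 14 February 2015.
Marketing Approval Extension: +356 days → 5 February 2016.
Appellate Stay Credit: +99 days → 14 May 2016.
Response Delay Deduction: −372 days → 8 May 2015.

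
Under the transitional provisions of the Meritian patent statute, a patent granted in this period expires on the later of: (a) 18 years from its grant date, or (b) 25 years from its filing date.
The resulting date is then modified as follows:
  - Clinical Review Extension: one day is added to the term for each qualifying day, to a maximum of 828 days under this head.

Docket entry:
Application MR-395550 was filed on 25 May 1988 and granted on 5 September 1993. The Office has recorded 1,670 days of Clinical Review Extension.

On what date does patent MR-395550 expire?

(a) grant + 18 years → 5 September 2011.
(b) filing + 25 years → 25 May 2013.
Later of the two: 25 May 2013.
Clinical Review Extension: 1670 days claimed exceeds the 828-day cap, so +828 days → 31 August 2015.

2015-08-31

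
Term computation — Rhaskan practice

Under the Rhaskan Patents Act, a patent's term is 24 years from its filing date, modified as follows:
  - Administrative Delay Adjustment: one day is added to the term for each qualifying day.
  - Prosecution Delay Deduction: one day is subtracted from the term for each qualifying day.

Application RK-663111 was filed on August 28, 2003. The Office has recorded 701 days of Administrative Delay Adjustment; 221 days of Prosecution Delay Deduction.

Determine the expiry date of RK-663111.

Base term: filing date + 24 years → 28 August 2027.
Administrative Delay Adjustment: +701 days → 29 July 2029.
Prosecution Delay Deduction: −221 days → 20 December 2028.

December 20, 2028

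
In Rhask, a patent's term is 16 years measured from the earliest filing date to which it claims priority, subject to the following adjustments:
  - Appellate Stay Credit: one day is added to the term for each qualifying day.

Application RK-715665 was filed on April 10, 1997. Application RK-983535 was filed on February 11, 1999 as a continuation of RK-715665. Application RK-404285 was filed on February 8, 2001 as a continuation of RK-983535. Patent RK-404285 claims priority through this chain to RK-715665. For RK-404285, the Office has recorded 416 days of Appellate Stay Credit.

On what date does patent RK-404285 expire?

May 31, 2014

Earliest priority filing: 10 April 1997.
Base term: 10 April 1997 + 16 years → 10 April 2013.
Appellate Stay Credit: +416 days → 31 May 2014.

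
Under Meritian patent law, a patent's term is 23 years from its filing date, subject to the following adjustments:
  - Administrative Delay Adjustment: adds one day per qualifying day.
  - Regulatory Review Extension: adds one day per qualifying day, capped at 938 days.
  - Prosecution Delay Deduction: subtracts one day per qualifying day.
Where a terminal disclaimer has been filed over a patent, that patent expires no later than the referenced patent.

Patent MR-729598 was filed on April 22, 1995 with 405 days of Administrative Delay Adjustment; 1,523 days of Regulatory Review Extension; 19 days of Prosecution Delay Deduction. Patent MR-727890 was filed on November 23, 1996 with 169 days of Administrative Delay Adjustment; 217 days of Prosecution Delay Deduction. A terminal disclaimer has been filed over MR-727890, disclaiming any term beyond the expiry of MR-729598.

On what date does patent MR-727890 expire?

Natural term of MR-727890:
  Base: filing + 23 years → 23 November 2019.
  Administrative Delay Adjustment: +169 days → 10 May 2020.
  Prosecution Delay Deduction: −217 days → 6 October 2019.
Expiry of referenced patent MR-729598:
  Base: filing + 23 years → 22 April 2018.
  Administrative Delay Adjustment: +405 days → 1 June 2019.
  Regulatory Review Extension: 1523 days claimed exceeds the 938-day cap, so +938 days → 25 December 2021.
  Prosecution Delay Deduction: −19 days → 6 December 2021.
Terminal disclaimer: MR-727890 expires on the earlier of 6 October 2019 and 6 December 2021.

October 6, 2019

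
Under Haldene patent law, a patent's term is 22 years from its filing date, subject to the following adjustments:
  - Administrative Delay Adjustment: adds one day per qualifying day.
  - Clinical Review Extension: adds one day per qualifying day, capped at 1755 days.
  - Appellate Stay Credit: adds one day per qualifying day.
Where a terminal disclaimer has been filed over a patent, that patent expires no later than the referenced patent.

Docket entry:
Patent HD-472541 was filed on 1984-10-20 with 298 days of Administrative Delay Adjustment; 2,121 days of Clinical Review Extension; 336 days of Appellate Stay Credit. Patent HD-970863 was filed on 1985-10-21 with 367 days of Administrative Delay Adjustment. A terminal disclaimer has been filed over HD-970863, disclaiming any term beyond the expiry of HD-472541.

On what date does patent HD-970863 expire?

October 22, 2008

Natural term of HD-970863:
  Base: filing + 22 years → 21 October 2007.
  Administrative Delay Adjustment: +367 days → 22 October 2008.
Expiry of referenced patent HD-472541:
  Base: filing + 22 years → 20 October 2006.
  Administrative Delay Adjustment: +298 days → 14 August 2007.
  Clinical Review Extension: 2121 days claimed exceeds the 1755-day cap, so +1755 days → 3 June 2012.
  Appellate Stay Credit: +336 days → 5 May 2013.
Terminal disclaimer: HD-970863 expires on the earlier of 22 October 2008 and 5 May 2013.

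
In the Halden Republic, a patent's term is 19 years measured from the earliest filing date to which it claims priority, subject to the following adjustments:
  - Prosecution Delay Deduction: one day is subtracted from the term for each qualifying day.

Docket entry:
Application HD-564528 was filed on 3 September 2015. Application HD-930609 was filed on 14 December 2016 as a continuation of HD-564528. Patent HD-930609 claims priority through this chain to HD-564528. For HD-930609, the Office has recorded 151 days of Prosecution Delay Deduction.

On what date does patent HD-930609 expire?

2034-04-05

Earliest priority filing: 3 September 2015.
Base term: 3 September 2015 + 19 years → 3 September 2034.
Prosecution Delay Deduction: −151 days → 5 April 2034.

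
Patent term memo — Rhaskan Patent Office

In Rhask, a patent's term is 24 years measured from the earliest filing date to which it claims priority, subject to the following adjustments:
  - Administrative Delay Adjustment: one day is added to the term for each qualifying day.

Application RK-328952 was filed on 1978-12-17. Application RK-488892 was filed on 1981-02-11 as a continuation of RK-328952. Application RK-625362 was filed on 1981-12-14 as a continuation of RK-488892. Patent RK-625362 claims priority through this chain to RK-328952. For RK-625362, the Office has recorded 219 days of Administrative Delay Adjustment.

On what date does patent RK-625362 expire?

Earliest priority filing: 17 December 1978.
Base term: 17 December 1978 + 24 years → 17 December 2002.
Administrative Delay Adjustment: +219 days → 24 July 2003.

July 24, 2003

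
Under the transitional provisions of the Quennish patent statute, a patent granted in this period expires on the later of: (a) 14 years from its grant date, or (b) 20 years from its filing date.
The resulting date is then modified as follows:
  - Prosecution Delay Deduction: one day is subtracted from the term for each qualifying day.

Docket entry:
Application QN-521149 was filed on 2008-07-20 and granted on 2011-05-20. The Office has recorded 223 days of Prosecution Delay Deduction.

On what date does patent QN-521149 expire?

December 10, 2027

(a) grant + 14 years → 20 May 2025.
(b) filing + 20 years → 20 July 2028.
Later of the two: 20 July 2028.
Prosecution Delay Deduction: −223 days → 10 December 2027.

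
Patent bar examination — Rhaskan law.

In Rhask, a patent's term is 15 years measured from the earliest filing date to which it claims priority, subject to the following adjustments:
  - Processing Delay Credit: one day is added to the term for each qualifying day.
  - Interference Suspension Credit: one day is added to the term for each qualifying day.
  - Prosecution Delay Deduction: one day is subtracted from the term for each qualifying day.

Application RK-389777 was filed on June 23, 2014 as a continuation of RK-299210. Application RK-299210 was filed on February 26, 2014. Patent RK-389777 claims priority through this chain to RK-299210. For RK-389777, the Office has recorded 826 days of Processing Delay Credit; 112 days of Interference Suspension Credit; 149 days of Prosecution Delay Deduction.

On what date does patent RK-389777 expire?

Earliest priority filing: 26 February 2014.
Base term: 26 February 2014 + 15 years → 26 February 2029.
Processing Delay Credit: +826 days → 2 June 2031.
Interference Suspension Credit: +112 days → 22 September 2031.
Prosecution Delay Deduction: −149 days → 26 April 2031.

2031-04-26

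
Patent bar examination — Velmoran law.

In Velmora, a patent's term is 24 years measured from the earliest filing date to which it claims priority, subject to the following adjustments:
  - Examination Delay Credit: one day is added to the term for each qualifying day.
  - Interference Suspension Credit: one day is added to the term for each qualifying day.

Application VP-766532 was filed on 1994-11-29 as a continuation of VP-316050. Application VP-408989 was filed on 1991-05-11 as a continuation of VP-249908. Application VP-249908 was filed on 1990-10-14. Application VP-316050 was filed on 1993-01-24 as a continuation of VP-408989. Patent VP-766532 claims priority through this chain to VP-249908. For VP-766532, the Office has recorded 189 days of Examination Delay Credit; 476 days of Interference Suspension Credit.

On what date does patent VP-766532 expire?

2016-08-09

Earliest priority filing: 14 October 1990.
Base term: 14 October 1990 + 24 years → 14 October 2014.
Examination Delay Credit: +189 days → 21 April 2015.
Interference Suspension Credit: +476 days → 9 August 2016.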